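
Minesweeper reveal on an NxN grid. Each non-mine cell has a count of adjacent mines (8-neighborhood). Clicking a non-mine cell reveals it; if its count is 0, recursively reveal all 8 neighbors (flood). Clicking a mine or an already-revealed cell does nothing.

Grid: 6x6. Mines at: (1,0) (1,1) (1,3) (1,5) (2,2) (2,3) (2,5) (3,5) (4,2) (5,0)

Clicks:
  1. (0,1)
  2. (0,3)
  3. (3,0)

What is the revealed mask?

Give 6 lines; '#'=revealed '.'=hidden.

Answer: .#.#..
......
##....
##....
##....
......

Derivation:
Click 1 (0,1) count=2: revealed 1 new [(0,1)] -> total=1
Click 2 (0,3) count=1: revealed 1 new [(0,3)] -> total=2
Click 3 (3,0) count=0: revealed 6 new [(2,0) (2,1) (3,0) (3,1) (4,0) (4,1)] -> total=8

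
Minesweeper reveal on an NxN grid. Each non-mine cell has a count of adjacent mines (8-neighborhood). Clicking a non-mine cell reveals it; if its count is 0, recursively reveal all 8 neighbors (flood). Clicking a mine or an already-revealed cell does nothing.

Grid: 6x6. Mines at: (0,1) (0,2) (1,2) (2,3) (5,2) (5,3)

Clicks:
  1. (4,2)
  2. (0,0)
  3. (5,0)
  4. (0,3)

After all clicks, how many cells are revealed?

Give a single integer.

Click 1 (4,2) count=2: revealed 1 new [(4,2)] -> total=1
Click 2 (0,0) count=1: revealed 1 new [(0,0)] -> total=2
Click 3 (5,0) count=0: revealed 12 new [(1,0) (1,1) (2,0) (2,1) (2,2) (3,0) (3,1) (3,2) (4,0) (4,1) (5,0) (5,1)] -> total=14
Click 4 (0,3) count=2: revealed 1 new [(0,3)] -> total=15

Answer: 15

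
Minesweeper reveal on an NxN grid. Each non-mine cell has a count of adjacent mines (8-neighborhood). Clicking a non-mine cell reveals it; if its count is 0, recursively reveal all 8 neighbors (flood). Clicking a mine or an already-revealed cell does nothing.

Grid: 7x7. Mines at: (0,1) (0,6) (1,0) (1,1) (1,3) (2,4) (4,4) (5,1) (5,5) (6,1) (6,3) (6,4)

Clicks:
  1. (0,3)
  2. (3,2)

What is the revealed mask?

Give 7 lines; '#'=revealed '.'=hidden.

Click 1 (0,3) count=1: revealed 1 new [(0,3)] -> total=1
Click 2 (3,2) count=0: revealed 12 new [(2,0) (2,1) (2,2) (2,3) (3,0) (3,1) (3,2) (3,3) (4,0) (4,1) (4,2) (4,3)] -> total=13

Answer: ...#...
.......
####...
####...
####...
.......
.......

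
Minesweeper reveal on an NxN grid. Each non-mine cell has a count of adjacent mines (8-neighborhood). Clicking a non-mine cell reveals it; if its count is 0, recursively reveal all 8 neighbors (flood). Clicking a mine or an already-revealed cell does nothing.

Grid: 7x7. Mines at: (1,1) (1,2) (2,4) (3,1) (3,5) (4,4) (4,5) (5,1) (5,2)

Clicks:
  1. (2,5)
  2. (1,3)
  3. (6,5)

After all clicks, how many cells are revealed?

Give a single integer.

Answer: 10

Derivation:
Click 1 (2,5) count=2: revealed 1 new [(2,5)] -> total=1
Click 2 (1,3) count=2: revealed 1 new [(1,3)] -> total=2
Click 3 (6,5) count=0: revealed 8 new [(5,3) (5,4) (5,5) (5,6) (6,3) (6,4) (6,5) (6,6)] -> total=10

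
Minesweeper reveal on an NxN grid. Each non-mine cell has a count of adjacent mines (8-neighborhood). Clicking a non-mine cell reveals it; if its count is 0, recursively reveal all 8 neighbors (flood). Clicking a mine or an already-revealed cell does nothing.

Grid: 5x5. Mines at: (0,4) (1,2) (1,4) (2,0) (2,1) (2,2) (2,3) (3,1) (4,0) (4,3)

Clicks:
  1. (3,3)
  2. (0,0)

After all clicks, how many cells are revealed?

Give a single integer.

Answer: 5

Derivation:
Click 1 (3,3) count=3: revealed 1 new [(3,3)] -> total=1
Click 2 (0,0) count=0: revealed 4 new [(0,0) (0,1) (1,0) (1,1)] -> total=5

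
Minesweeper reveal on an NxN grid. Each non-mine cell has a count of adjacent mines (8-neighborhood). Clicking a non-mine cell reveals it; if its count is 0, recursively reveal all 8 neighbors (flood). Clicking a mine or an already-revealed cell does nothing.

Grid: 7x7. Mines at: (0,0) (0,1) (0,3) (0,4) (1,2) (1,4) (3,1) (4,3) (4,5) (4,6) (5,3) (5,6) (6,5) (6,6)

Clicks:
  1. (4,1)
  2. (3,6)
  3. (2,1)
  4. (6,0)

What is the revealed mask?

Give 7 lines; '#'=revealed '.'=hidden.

Answer: .......
.......
.#.....
......#
###....
###....
###....

Derivation:
Click 1 (4,1) count=1: revealed 1 new [(4,1)] -> total=1
Click 2 (3,6) count=2: revealed 1 new [(3,6)] -> total=2
Click 3 (2,1) count=2: revealed 1 new [(2,1)] -> total=3
Click 4 (6,0) count=0: revealed 8 new [(4,0) (4,2) (5,0) (5,1) (5,2) (6,0) (6,1) (6,2)] -> total=11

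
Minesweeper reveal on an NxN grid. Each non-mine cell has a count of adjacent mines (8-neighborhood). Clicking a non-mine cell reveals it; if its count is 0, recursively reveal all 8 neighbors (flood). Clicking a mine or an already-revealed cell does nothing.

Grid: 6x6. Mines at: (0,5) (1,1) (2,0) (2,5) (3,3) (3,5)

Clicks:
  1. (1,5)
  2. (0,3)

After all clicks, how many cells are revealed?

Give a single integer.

Answer: 10

Derivation:
Click 1 (1,5) count=2: revealed 1 new [(1,5)] -> total=1
Click 2 (0,3) count=0: revealed 9 new [(0,2) (0,3) (0,4) (1,2) (1,3) (1,4) (2,2) (2,3) (2,4)] -> total=10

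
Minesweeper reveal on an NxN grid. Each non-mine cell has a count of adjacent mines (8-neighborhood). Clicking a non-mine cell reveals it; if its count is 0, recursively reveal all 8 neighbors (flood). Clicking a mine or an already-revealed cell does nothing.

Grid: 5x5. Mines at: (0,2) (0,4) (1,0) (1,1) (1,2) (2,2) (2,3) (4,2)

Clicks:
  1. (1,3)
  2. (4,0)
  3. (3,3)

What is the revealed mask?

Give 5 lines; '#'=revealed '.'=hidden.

Click 1 (1,3) count=5: revealed 1 new [(1,3)] -> total=1
Click 2 (4,0) count=0: revealed 6 new [(2,0) (2,1) (3,0) (3,1) (4,0) (4,1)] -> total=7
Click 3 (3,3) count=3: revealed 1 new [(3,3)] -> total=8

Answer: .....
...#.
##...
##.#.
##...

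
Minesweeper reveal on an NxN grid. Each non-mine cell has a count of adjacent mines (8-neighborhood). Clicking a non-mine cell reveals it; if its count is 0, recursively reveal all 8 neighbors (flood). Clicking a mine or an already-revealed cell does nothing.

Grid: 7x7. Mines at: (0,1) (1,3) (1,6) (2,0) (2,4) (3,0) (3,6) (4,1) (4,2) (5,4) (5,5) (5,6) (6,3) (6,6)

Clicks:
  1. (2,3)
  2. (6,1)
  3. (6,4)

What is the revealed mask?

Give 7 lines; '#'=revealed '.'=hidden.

Click 1 (2,3) count=2: revealed 1 new [(2,3)] -> total=1
Click 2 (6,1) count=0: revealed 6 new [(5,0) (5,1) (5,2) (6,0) (6,1) (6,2)] -> total=7
Click 3 (6,4) count=3: revealed 1 new [(6,4)] -> total=8

Answer: .......
.......
...#...
.......
.......
###....
###.#..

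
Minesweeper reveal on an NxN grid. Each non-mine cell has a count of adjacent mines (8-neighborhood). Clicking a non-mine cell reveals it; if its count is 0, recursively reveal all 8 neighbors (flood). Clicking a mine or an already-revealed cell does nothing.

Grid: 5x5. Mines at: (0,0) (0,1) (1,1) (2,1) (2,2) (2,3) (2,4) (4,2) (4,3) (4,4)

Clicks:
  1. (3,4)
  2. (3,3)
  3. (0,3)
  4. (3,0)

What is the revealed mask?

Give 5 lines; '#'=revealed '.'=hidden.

Click 1 (3,4) count=4: revealed 1 new [(3,4)] -> total=1
Click 2 (3,3) count=6: revealed 1 new [(3,3)] -> total=2
Click 3 (0,3) count=0: revealed 6 new [(0,2) (0,3) (0,4) (1,2) (1,3) (1,4)] -> total=8
Click 4 (3,0) count=1: revealed 1 new [(3,0)] -> total=9

Answer: ..###
..###
.....
#..##
.....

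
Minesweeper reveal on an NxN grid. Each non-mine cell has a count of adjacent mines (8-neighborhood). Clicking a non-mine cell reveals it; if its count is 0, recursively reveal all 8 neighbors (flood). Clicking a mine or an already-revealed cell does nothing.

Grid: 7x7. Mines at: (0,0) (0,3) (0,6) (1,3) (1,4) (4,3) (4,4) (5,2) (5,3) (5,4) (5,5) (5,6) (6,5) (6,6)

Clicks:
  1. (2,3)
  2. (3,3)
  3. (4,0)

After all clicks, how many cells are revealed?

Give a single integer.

Click 1 (2,3) count=2: revealed 1 new [(2,3)] -> total=1
Click 2 (3,3) count=2: revealed 1 new [(3,3)] -> total=2
Click 3 (4,0) count=0: revealed 16 new [(1,0) (1,1) (1,2) (2,0) (2,1) (2,2) (3,0) (3,1) (3,2) (4,0) (4,1) (4,2) (5,0) (5,1) (6,0) (6,1)] -> total=18

Answer: 18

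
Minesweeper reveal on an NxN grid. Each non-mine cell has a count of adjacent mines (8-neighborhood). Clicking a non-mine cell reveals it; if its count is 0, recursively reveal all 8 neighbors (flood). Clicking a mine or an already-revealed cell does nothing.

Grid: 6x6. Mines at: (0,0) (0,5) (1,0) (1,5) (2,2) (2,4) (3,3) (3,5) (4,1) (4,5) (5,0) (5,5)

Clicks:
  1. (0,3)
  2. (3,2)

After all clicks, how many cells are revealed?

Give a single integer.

Answer: 9

Derivation:
Click 1 (0,3) count=0: revealed 8 new [(0,1) (0,2) (0,3) (0,4) (1,1) (1,2) (1,3) (1,4)] -> total=8
Click 2 (3,2) count=3: revealed 1 new [(3,2)] -> total=9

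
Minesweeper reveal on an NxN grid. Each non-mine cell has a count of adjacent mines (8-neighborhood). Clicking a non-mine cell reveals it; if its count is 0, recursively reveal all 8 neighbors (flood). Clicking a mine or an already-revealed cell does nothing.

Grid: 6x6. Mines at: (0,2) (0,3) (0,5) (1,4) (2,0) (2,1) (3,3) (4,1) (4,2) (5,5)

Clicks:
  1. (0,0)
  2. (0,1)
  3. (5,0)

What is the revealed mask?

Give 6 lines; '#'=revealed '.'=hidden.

Click 1 (0,0) count=0: revealed 4 new [(0,0) (0,1) (1,0) (1,1)] -> total=4
Click 2 (0,1) count=1: revealed 0 new [(none)] -> total=4
Click 3 (5,0) count=1: revealed 1 new [(5,0)] -> total=5

Answer: ##....
##....
......
......
......
#.....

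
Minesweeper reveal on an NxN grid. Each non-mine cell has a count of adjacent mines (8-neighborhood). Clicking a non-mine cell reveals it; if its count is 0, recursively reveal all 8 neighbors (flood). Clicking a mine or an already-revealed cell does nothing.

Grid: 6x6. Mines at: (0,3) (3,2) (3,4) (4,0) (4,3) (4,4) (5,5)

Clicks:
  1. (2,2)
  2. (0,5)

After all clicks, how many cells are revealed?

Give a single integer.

Click 1 (2,2) count=1: revealed 1 new [(2,2)] -> total=1
Click 2 (0,5) count=0: revealed 6 new [(0,4) (0,5) (1,4) (1,5) (2,4) (2,5)] -> total=7

Answer: 7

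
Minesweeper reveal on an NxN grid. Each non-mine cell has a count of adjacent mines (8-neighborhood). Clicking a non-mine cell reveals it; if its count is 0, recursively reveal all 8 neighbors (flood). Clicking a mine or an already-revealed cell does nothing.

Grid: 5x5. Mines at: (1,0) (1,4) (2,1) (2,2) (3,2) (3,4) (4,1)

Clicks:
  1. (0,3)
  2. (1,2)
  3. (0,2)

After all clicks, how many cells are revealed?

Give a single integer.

Click 1 (0,3) count=1: revealed 1 new [(0,3)] -> total=1
Click 2 (1,2) count=2: revealed 1 new [(1,2)] -> total=2
Click 3 (0,2) count=0: revealed 4 new [(0,1) (0,2) (1,1) (1,3)] -> total=6

Answer: 6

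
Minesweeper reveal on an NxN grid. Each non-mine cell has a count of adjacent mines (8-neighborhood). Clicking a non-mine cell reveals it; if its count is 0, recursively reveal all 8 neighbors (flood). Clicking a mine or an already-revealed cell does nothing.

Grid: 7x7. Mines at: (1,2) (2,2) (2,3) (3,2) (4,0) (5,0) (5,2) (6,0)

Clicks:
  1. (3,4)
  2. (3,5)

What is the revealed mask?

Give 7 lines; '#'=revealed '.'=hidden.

Click 1 (3,4) count=1: revealed 1 new [(3,4)] -> total=1
Click 2 (3,5) count=0: revealed 26 new [(0,3) (0,4) (0,5) (0,6) (1,3) (1,4) (1,5) (1,6) (2,4) (2,5) (2,6) (3,3) (3,5) (3,6) (4,3) (4,4) (4,5) (4,6) (5,3) (5,4) (5,5) (5,6) (6,3) (6,4) (6,5) (6,6)] -> total=27

Answer: ...####
...####
....###
...####
...####
...####
...####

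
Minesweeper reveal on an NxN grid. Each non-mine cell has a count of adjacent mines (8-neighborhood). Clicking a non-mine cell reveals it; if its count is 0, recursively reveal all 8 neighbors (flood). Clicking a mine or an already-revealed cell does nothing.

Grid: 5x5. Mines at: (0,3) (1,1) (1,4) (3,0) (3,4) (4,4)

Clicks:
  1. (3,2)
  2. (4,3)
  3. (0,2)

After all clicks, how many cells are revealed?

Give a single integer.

Answer: 10

Derivation:
Click 1 (3,2) count=0: revealed 9 new [(2,1) (2,2) (2,3) (3,1) (3,2) (3,3) (4,1) (4,2) (4,3)] -> total=9
Click 2 (4,3) count=2: revealed 0 new [(none)] -> total=9
Click 3 (0,2) count=2: revealed 1 new [(0,2)] -> total=10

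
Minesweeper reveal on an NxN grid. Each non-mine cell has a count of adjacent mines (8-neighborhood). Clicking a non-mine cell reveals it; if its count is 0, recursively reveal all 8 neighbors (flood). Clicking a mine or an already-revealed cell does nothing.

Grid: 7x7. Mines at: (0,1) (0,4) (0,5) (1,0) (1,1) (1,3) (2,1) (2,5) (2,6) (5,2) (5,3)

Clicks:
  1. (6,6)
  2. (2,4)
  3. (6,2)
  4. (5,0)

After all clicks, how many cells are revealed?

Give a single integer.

Answer: 22

Derivation:
Click 1 (6,6) count=0: revealed 12 new [(3,4) (3,5) (3,6) (4,4) (4,5) (4,6) (5,4) (5,5) (5,6) (6,4) (6,5) (6,6)] -> total=12
Click 2 (2,4) count=2: revealed 1 new [(2,4)] -> total=13
Click 3 (6,2) count=2: revealed 1 new [(6,2)] -> total=14
Click 4 (5,0) count=0: revealed 8 new [(3,0) (3,1) (4,0) (4,1) (5,0) (5,1) (6,0) (6,1)] -> total=22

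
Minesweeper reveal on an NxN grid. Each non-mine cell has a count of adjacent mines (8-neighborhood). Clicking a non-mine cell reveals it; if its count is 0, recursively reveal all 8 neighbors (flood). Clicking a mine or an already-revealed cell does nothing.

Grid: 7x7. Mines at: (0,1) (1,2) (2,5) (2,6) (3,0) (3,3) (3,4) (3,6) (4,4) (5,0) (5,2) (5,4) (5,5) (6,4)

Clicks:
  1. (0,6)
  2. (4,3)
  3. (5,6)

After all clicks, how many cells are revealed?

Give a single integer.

Click 1 (0,6) count=0: revealed 8 new [(0,3) (0,4) (0,5) (0,6) (1,3) (1,4) (1,5) (1,6)] -> total=8
Click 2 (4,3) count=5: revealed 1 new [(4,3)] -> total=9
Click 3 (5,6) count=1: revealed 1 new [(5,6)] -> total=10

Answer: 10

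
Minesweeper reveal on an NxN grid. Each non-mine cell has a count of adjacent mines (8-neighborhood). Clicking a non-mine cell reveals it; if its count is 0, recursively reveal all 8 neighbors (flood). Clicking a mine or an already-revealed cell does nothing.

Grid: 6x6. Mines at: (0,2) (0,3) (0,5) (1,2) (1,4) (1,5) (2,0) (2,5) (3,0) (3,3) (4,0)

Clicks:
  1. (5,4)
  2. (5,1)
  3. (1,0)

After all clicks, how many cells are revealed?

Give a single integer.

Click 1 (5,4) count=0: revealed 12 new [(3,4) (3,5) (4,1) (4,2) (4,3) (4,4) (4,5) (5,1) (5,2) (5,3) (5,4) (5,5)] -> total=12
Click 2 (5,1) count=1: revealed 0 new [(none)] -> total=12
Click 3 (1,0) count=1: revealed 1 new [(1,0)] -> total=13

Answer: 13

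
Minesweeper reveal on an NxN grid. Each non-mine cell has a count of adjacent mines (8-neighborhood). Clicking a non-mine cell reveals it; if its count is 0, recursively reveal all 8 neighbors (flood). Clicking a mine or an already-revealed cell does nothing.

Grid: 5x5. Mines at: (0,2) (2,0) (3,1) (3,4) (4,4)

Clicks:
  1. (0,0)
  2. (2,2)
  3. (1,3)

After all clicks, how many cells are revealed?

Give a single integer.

Answer: 6

Derivation:
Click 1 (0,0) count=0: revealed 4 new [(0,0) (0,1) (1,0) (1,1)] -> total=4
Click 2 (2,2) count=1: revealed 1 new [(2,2)] -> total=5
Click 3 (1,3) count=1: revealed 1 new [(1,3)] -> total=6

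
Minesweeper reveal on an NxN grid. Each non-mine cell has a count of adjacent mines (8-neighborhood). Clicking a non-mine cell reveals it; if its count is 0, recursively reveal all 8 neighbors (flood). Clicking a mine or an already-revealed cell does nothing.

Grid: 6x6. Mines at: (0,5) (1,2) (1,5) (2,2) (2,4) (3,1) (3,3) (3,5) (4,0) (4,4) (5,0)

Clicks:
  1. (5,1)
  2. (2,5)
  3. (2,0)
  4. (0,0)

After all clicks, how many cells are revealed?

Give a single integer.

Click 1 (5,1) count=2: revealed 1 new [(5,1)] -> total=1
Click 2 (2,5) count=3: revealed 1 new [(2,5)] -> total=2
Click 3 (2,0) count=1: revealed 1 new [(2,0)] -> total=3
Click 4 (0,0) count=0: revealed 5 new [(0,0) (0,1) (1,0) (1,1) (2,1)] -> total=8

Answer: 8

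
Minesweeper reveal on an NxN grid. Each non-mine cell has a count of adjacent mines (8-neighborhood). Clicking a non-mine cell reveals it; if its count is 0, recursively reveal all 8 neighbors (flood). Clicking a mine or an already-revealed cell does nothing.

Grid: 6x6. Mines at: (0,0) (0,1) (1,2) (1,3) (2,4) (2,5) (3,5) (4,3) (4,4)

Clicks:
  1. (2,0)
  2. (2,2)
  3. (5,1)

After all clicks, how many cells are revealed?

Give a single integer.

Answer: 14

Derivation:
Click 1 (2,0) count=0: revealed 14 new [(1,0) (1,1) (2,0) (2,1) (2,2) (3,0) (3,1) (3,2) (4,0) (4,1) (4,2) (5,0) (5,1) (5,2)] -> total=14
Click 2 (2,2) count=2: revealed 0 new [(none)] -> total=14
Click 3 (5,1) count=0: revealed 0 new [(none)] -> total=14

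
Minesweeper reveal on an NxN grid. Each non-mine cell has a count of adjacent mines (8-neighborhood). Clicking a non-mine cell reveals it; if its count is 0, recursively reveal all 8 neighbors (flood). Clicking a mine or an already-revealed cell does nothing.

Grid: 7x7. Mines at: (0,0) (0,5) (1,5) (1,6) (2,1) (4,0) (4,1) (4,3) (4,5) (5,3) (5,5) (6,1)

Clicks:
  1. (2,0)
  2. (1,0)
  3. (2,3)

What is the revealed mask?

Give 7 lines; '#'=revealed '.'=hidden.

Answer: .####..
#####..
#.###..
..###..
.......
.......
.......

Derivation:
Click 1 (2,0) count=1: revealed 1 new [(2,0)] -> total=1
Click 2 (1,0) count=2: revealed 1 new [(1,0)] -> total=2
Click 3 (2,3) count=0: revealed 14 new [(0,1) (0,2) (0,3) (0,4) (1,1) (1,2) (1,3) (1,4) (2,2) (2,3) (2,4) (3,2) (3,3) (3,4)] -> total=16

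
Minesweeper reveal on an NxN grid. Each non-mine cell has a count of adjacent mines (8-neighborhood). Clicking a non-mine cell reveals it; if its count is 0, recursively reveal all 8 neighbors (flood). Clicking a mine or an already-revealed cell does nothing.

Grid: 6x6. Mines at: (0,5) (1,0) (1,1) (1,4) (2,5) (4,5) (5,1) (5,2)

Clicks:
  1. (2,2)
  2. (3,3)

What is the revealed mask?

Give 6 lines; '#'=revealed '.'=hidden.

Answer: ......
......
#####.
#####.
#####.
......

Derivation:
Click 1 (2,2) count=1: revealed 1 new [(2,2)] -> total=1
Click 2 (3,3) count=0: revealed 14 new [(2,0) (2,1) (2,3) (2,4) (3,0) (3,1) (3,2) (3,3) (3,4) (4,0) (4,1) (4,2) (4,3) (4,4)] -> total=15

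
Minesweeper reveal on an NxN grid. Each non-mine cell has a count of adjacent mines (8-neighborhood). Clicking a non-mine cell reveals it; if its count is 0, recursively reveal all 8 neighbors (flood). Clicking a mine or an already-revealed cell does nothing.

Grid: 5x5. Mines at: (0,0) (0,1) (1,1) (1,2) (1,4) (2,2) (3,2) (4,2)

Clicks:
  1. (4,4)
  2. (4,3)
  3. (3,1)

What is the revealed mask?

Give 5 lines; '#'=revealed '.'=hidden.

Click 1 (4,4) count=0: revealed 6 new [(2,3) (2,4) (3,3) (3,4) (4,3) (4,4)] -> total=6
Click 2 (4,3) count=2: revealed 0 new [(none)] -> total=6
Click 3 (3,1) count=3: revealed 1 new [(3,1)] -> total=7

Answer: .....
.....
...##
.#.##
...##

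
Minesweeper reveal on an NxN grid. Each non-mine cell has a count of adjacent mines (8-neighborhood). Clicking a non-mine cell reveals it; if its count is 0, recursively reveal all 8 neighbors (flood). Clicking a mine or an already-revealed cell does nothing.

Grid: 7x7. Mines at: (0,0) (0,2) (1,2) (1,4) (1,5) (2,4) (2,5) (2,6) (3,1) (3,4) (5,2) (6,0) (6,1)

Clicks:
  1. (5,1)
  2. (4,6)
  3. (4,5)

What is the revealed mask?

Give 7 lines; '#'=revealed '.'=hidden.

Answer: .......
.......
.......
.....##
...####
.#.####
...####

Derivation:
Click 1 (5,1) count=3: revealed 1 new [(5,1)] -> total=1
Click 2 (4,6) count=0: revealed 14 new [(3,5) (3,6) (4,3) (4,4) (4,5) (4,6) (5,3) (5,4) (5,5) (5,6) (6,3) (6,4) (6,5) (6,6)] -> total=15
Click 3 (4,5) count=1: revealed 0 new [(none)] -> total=15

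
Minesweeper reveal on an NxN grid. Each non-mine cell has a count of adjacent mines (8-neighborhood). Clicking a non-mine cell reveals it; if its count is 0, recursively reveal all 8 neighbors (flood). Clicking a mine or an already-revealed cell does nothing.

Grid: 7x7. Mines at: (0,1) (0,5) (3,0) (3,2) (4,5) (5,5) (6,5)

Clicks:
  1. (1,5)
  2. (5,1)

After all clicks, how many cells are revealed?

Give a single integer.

Answer: 16

Derivation:
Click 1 (1,5) count=1: revealed 1 new [(1,5)] -> total=1
Click 2 (5,1) count=0: revealed 15 new [(4,0) (4,1) (4,2) (4,3) (4,4) (5,0) (5,1) (5,2) (5,3) (5,4) (6,0) (6,1) (6,2) (6,3) (6,4)] -> total=16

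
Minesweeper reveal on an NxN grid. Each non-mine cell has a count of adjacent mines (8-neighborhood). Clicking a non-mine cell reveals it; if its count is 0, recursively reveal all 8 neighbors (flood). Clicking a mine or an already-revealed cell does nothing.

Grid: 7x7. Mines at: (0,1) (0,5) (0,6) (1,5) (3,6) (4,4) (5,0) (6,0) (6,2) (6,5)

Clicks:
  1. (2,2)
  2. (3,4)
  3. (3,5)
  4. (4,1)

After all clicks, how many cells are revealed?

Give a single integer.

Answer: 26

Derivation:
Click 1 (2,2) count=0: revealed 25 new [(0,2) (0,3) (0,4) (1,0) (1,1) (1,2) (1,3) (1,4) (2,0) (2,1) (2,2) (2,3) (2,4) (3,0) (3,1) (3,2) (3,3) (3,4) (4,0) (4,1) (4,2) (4,3) (5,1) (5,2) (5,3)] -> total=25
Click 2 (3,4) count=1: revealed 0 new [(none)] -> total=25
Click 3 (3,5) count=2: revealed 1 new [(3,5)] -> total=26
Click 4 (4,1) count=1: revealed 0 new [(none)] -> total=26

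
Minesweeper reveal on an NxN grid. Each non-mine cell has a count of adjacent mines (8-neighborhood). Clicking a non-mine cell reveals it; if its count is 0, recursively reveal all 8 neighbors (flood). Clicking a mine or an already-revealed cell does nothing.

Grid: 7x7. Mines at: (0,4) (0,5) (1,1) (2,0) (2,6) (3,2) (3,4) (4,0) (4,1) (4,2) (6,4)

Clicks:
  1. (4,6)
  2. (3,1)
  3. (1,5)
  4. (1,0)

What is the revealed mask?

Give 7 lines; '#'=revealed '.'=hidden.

Click 1 (4,6) count=0: revealed 8 new [(3,5) (3,6) (4,5) (4,6) (5,5) (5,6) (6,5) (6,6)] -> total=8
Click 2 (3,1) count=5: revealed 1 new [(3,1)] -> total=9
Click 3 (1,5) count=3: revealed 1 new [(1,5)] -> total=10
Click 4 (1,0) count=2: revealed 1 new [(1,0)] -> total=11

Answer: .......
#....#.
.......
.#...##
.....##
.....##
.....##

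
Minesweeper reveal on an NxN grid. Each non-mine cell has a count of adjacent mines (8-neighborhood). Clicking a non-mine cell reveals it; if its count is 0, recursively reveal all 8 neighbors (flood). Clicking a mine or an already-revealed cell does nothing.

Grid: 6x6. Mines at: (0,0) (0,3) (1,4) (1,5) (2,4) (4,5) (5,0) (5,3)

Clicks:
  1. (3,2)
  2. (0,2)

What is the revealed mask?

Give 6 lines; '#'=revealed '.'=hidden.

Click 1 (3,2) count=0: revealed 16 new [(1,0) (1,1) (1,2) (1,3) (2,0) (2,1) (2,2) (2,3) (3,0) (3,1) (3,2) (3,3) (4,0) (4,1) (4,2) (4,3)] -> total=16
Click 2 (0,2) count=1: revealed 1 new [(0,2)] -> total=17

Answer: ..#...
####..
####..
####..
####..
......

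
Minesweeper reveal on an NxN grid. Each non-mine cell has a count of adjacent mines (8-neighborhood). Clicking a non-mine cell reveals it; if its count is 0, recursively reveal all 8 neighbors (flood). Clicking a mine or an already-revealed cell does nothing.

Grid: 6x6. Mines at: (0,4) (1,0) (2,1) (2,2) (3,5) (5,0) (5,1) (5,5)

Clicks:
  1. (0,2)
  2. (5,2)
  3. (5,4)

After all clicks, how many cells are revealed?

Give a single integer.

Answer: 8

Derivation:
Click 1 (0,2) count=0: revealed 6 new [(0,1) (0,2) (0,3) (1,1) (1,2) (1,3)] -> total=6
Click 2 (5,2) count=1: revealed 1 new [(5,2)] -> total=7
Click 3 (5,4) count=1: revealed 1 new [(5,4)] -> total=8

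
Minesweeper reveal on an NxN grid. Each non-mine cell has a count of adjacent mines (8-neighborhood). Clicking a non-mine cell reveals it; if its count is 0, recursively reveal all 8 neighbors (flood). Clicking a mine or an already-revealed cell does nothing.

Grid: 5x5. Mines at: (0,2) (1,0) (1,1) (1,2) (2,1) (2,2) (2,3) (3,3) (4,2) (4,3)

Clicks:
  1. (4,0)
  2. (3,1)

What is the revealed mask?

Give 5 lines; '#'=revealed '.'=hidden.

Answer: .....
.....
.....
##...
##...

Derivation:
Click 1 (4,0) count=0: revealed 4 new [(3,0) (3,1) (4,0) (4,1)] -> total=4
Click 2 (3,1) count=3: revealed 0 new [(none)] -> total=4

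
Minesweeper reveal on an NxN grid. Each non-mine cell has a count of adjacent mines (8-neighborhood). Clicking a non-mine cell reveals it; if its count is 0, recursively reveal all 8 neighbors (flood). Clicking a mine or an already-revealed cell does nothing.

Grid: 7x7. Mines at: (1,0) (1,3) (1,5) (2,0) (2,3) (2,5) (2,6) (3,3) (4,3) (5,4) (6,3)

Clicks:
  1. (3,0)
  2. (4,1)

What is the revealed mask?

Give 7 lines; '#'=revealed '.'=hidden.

Answer: .......
.......
.......
###....
###....
###....
###....

Derivation:
Click 1 (3,0) count=1: revealed 1 new [(3,0)] -> total=1
Click 2 (4,1) count=0: revealed 11 new [(3,1) (3,2) (4,0) (4,1) (4,2) (5,0) (5,1) (5,2) (6,0) (6,1) (6,2)] -> total=12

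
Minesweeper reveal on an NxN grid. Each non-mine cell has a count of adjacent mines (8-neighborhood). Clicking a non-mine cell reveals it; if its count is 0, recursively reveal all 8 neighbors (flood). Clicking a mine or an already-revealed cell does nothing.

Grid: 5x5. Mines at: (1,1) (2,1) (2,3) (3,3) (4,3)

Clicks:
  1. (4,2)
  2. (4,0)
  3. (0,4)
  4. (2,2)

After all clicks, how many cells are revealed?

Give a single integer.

Click 1 (4,2) count=2: revealed 1 new [(4,2)] -> total=1
Click 2 (4,0) count=0: revealed 5 new [(3,0) (3,1) (3,2) (4,0) (4,1)] -> total=6
Click 3 (0,4) count=0: revealed 6 new [(0,2) (0,3) (0,4) (1,2) (1,3) (1,4)] -> total=12
Click 4 (2,2) count=4: revealed 1 new [(2,2)] -> total=13

Answer: 13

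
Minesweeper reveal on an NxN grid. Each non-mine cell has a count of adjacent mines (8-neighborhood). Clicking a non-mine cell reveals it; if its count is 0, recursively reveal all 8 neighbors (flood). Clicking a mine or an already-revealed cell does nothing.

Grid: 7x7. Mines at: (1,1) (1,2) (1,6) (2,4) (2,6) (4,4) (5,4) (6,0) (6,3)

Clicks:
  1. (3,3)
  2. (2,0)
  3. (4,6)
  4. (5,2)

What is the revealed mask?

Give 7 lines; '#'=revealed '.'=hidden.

Answer: .......
.......
#......
...#.##
.....##
..#..##
.....##

Derivation:
Click 1 (3,3) count=2: revealed 1 new [(3,3)] -> total=1
Click 2 (2,0) count=1: revealed 1 new [(2,0)] -> total=2
Click 3 (4,6) count=0: revealed 8 new [(3,5) (3,6) (4,5) (4,6) (5,5) (5,6) (6,5) (6,6)] -> total=10
Click 4 (5,2) count=1: revealed 1 new [(5,2)] -> total=11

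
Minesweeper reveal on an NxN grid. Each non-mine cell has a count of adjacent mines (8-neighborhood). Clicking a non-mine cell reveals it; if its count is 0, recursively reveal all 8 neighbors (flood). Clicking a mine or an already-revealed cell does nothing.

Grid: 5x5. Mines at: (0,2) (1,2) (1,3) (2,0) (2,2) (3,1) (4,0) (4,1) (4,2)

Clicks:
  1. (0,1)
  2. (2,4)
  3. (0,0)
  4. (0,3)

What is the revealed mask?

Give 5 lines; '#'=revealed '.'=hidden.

Answer: ##.#.
##...
....#
.....
.....

Derivation:
Click 1 (0,1) count=2: revealed 1 new [(0,1)] -> total=1
Click 2 (2,4) count=1: revealed 1 new [(2,4)] -> total=2
Click 3 (0,0) count=0: revealed 3 new [(0,0) (1,0) (1,1)] -> total=5
Click 4 (0,3) count=3: revealed 1 new [(0,3)] -> total=6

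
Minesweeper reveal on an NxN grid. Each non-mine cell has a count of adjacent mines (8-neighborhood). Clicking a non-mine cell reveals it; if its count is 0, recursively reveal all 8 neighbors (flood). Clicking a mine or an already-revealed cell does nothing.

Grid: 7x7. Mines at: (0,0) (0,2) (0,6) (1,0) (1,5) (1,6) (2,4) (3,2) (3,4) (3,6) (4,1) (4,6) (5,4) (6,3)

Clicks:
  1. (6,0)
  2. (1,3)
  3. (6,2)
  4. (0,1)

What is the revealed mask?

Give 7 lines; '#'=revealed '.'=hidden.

Answer: .#.....
...#...
.......
.......
.......
###....
###....

Derivation:
Click 1 (6,0) count=0: revealed 6 new [(5,0) (5,1) (5,2) (6,0) (6,1) (6,2)] -> total=6
Click 2 (1,3) count=2: revealed 1 new [(1,3)] -> total=7
Click 3 (6,2) count=1: revealed 0 new [(none)] -> total=7
Click 4 (0,1) count=3: revealed 1 new [(0,1)] -> total=8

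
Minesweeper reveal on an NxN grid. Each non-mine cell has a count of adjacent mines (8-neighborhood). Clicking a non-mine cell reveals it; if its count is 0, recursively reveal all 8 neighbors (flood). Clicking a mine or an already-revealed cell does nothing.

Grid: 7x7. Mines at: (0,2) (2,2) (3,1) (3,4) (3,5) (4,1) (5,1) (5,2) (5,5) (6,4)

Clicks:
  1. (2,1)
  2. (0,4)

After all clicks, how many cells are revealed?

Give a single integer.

Click 1 (2,1) count=2: revealed 1 new [(2,1)] -> total=1
Click 2 (0,4) count=0: revealed 12 new [(0,3) (0,4) (0,5) (0,6) (1,3) (1,4) (1,5) (1,6) (2,3) (2,4) (2,5) (2,6)] -> total=13

Answer: 13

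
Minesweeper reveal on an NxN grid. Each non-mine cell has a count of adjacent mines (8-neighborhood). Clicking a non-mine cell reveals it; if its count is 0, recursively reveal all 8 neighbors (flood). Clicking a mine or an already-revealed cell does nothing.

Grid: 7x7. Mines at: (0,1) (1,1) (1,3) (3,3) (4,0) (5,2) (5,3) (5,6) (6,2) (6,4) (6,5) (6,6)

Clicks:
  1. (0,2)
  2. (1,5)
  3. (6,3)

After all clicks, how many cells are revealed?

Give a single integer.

Answer: 17

Derivation:
Click 1 (0,2) count=3: revealed 1 new [(0,2)] -> total=1
Click 2 (1,5) count=0: revealed 15 new [(0,4) (0,5) (0,6) (1,4) (1,5) (1,6) (2,4) (2,5) (2,6) (3,4) (3,5) (3,6) (4,4) (4,5) (4,6)] -> total=16
Click 3 (6,3) count=4: revealed 1 new [(6,3)] -> total=17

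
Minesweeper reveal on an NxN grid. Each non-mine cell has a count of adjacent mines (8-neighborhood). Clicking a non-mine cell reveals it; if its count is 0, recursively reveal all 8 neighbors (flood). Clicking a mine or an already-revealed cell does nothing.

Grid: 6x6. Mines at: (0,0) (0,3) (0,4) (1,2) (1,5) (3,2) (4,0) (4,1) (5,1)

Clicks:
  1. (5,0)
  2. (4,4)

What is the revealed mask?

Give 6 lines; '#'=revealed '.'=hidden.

Click 1 (5,0) count=3: revealed 1 new [(5,0)] -> total=1
Click 2 (4,4) count=0: revealed 14 new [(2,3) (2,4) (2,5) (3,3) (3,4) (3,5) (4,2) (4,3) (4,4) (4,5) (5,2) (5,3) (5,4) (5,5)] -> total=15

Answer: ......
......
...###
...###
..####
#.####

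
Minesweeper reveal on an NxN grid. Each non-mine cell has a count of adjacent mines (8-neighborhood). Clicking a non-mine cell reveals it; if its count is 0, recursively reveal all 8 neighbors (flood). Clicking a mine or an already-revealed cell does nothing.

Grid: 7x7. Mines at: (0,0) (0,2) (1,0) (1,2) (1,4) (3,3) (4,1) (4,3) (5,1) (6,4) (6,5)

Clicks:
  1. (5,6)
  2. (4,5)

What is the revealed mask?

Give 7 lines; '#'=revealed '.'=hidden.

Click 1 (5,6) count=1: revealed 1 new [(5,6)] -> total=1
Click 2 (4,5) count=0: revealed 15 new [(0,5) (0,6) (1,5) (1,6) (2,4) (2,5) (2,6) (3,4) (3,5) (3,6) (4,4) (4,5) (4,6) (5,4) (5,5)] -> total=16

Answer: .....##
.....##
....###
....###
....###
....###
.......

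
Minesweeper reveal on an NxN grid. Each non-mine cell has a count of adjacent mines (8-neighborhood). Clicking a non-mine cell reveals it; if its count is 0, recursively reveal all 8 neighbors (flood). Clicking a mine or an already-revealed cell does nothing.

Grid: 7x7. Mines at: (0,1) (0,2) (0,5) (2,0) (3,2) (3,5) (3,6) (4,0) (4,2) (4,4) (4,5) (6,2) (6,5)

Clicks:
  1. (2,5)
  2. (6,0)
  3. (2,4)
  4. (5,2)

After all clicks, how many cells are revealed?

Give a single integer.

Answer: 7

Derivation:
Click 1 (2,5) count=2: revealed 1 new [(2,5)] -> total=1
Click 2 (6,0) count=0: revealed 4 new [(5,0) (5,1) (6,0) (6,1)] -> total=5
Click 3 (2,4) count=1: revealed 1 new [(2,4)] -> total=6
Click 4 (5,2) count=2: revealed 1 new [(5,2)] -> total=7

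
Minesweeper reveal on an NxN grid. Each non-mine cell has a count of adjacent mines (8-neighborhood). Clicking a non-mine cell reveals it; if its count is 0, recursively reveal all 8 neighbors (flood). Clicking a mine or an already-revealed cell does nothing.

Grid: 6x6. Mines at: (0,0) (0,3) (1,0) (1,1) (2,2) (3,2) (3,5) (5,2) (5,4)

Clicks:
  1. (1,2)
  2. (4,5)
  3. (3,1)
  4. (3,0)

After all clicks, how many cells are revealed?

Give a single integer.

Click 1 (1,2) count=3: revealed 1 new [(1,2)] -> total=1
Click 2 (4,5) count=2: revealed 1 new [(4,5)] -> total=2
Click 3 (3,1) count=2: revealed 1 new [(3,1)] -> total=3
Click 4 (3,0) count=0: revealed 7 new [(2,0) (2,1) (3,0) (4,0) (4,1) (5,0) (5,1)] -> total=10

Answer: 10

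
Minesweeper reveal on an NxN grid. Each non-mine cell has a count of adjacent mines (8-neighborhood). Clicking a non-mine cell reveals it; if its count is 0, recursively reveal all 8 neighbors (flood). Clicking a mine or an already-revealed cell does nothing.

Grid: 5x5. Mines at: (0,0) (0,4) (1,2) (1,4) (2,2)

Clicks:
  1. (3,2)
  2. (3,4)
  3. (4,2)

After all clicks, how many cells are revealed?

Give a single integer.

Click 1 (3,2) count=1: revealed 1 new [(3,2)] -> total=1
Click 2 (3,4) count=0: revealed 15 new [(1,0) (1,1) (2,0) (2,1) (2,3) (2,4) (3,0) (3,1) (3,3) (3,4) (4,0) (4,1) (4,2) (4,3) (4,4)] -> total=16
Click 3 (4,2) count=0: revealed 0 new [(none)] -> total=16

Answer: 16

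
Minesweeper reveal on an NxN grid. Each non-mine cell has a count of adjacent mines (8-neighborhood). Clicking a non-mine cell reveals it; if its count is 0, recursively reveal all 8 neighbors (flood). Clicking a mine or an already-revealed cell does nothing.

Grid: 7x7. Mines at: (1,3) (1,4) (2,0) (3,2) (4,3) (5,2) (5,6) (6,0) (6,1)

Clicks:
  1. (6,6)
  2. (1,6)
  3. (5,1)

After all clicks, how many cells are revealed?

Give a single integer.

Answer: 15

Derivation:
Click 1 (6,6) count=1: revealed 1 new [(6,6)] -> total=1
Click 2 (1,6) count=0: revealed 13 new [(0,5) (0,6) (1,5) (1,6) (2,4) (2,5) (2,6) (3,4) (3,5) (3,6) (4,4) (4,5) (4,6)] -> total=14
Click 3 (5,1) count=3: revealed 1 new [(5,1)] -> total=15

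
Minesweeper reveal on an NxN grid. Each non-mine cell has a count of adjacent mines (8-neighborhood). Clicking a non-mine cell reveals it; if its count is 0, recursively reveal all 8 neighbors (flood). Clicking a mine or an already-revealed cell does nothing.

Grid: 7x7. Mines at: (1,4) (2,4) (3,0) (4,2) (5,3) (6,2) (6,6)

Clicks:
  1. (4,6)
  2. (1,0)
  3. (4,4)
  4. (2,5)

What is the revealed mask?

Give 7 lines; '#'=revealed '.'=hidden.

Answer: ####.##
####.##
####.##
.######
....###
....###
.......

Derivation:
Click 1 (4,6) count=0: revealed 15 new [(0,5) (0,6) (1,5) (1,6) (2,5) (2,6) (3,4) (3,5) (3,6) (4,4) (4,5) (4,6) (5,4) (5,5) (5,6)] -> total=15
Click 2 (1,0) count=0: revealed 15 new [(0,0) (0,1) (0,2) (0,3) (1,0) (1,1) (1,2) (1,3) (2,0) (2,1) (2,2) (2,3) (3,1) (3,2) (3,3)] -> total=30
Click 3 (4,4) count=1: revealed 0 new [(none)] -> total=30
Click 4 (2,5) count=2: revealed 0 new [(none)] -> total=30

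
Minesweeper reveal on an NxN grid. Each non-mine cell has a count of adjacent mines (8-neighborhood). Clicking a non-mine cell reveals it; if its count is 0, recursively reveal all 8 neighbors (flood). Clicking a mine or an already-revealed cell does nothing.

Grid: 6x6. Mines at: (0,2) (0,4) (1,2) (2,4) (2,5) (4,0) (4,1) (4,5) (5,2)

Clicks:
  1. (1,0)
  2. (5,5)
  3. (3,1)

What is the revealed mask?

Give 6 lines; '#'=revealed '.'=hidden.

Click 1 (1,0) count=0: revealed 8 new [(0,0) (0,1) (1,0) (1,1) (2,0) (2,1) (3,0) (3,1)] -> total=8
Click 2 (5,5) count=1: revealed 1 new [(5,5)] -> total=9
Click 3 (3,1) count=2: revealed 0 new [(none)] -> total=9

Answer: ##....
##....
##....
##....
......
.....#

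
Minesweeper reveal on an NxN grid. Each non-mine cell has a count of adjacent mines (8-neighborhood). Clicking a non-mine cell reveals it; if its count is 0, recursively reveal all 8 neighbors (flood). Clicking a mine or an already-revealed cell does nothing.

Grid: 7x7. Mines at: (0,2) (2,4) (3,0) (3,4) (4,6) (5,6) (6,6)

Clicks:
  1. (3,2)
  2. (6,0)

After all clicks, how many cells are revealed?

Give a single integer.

Answer: 27

Derivation:
Click 1 (3,2) count=0: revealed 27 new [(1,1) (1,2) (1,3) (2,1) (2,2) (2,3) (3,1) (3,2) (3,3) (4,0) (4,1) (4,2) (4,3) (4,4) (4,5) (5,0) (5,1) (5,2) (5,3) (5,4) (5,5) (6,0) (6,1) (6,2) (6,3) (6,4) (6,5)] -> total=27
Click 2 (6,0) count=0: revealed 0 new [(none)] -> total=27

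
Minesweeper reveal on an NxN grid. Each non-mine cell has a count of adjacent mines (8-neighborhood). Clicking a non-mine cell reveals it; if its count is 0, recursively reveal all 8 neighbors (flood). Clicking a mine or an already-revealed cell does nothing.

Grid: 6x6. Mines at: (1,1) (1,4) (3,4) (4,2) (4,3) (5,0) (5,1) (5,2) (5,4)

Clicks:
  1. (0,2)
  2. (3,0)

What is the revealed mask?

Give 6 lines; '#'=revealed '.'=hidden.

Click 1 (0,2) count=1: revealed 1 new [(0,2)] -> total=1
Click 2 (3,0) count=0: revealed 6 new [(2,0) (2,1) (3,0) (3,1) (4,0) (4,1)] -> total=7

Answer: ..#...
......
##....
##....
##....
......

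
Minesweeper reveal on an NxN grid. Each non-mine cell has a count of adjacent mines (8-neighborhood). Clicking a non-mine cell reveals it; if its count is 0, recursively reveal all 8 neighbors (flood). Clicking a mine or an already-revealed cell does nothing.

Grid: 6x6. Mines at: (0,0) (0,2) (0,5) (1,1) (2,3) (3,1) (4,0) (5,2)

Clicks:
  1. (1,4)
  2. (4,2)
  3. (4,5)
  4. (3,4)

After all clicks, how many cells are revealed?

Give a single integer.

Click 1 (1,4) count=2: revealed 1 new [(1,4)] -> total=1
Click 2 (4,2) count=2: revealed 1 new [(4,2)] -> total=2
Click 3 (4,5) count=0: revealed 12 new [(1,5) (2,4) (2,5) (3,3) (3,4) (3,5) (4,3) (4,4) (4,5) (5,3) (5,4) (5,5)] -> total=14
Click 4 (3,4) count=1: revealed 0 new [(none)] -> total=14

Answer: 14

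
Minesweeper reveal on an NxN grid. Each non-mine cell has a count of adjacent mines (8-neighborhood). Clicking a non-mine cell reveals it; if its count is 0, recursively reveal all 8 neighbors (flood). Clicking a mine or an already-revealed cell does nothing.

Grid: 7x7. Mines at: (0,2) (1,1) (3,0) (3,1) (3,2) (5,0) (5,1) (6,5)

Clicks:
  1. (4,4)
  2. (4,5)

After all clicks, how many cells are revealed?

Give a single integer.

Click 1 (4,4) count=0: revealed 29 new [(0,3) (0,4) (0,5) (0,6) (1,3) (1,4) (1,5) (1,6) (2,3) (2,4) (2,5) (2,6) (3,3) (3,4) (3,5) (3,6) (4,2) (4,3) (4,4) (4,5) (4,6) (5,2) (5,3) (5,4) (5,5) (5,6) (6,2) (6,3) (6,4)] -> total=29
Click 2 (4,5) count=0: revealed 0 new [(none)] -> total=29

Answer: 29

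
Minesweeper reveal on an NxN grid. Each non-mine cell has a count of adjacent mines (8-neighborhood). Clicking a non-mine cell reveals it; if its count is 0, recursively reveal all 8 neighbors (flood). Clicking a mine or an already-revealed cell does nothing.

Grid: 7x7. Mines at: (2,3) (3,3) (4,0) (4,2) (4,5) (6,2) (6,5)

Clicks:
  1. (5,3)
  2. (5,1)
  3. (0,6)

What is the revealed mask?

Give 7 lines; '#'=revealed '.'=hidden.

Answer: #######
#######
###.###
###.###
.......
.#.#...
.......

Derivation:
Click 1 (5,3) count=2: revealed 1 new [(5,3)] -> total=1
Click 2 (5,1) count=3: revealed 1 new [(5,1)] -> total=2
Click 3 (0,6) count=0: revealed 26 new [(0,0) (0,1) (0,2) (0,3) (0,4) (0,5) (0,6) (1,0) (1,1) (1,2) (1,3) (1,4) (1,5) (1,6) (2,0) (2,1) (2,2) (2,4) (2,5) (2,6) (3,0) (3,1) (3,2) (3,4) (3,5) (3,6)] -> total=28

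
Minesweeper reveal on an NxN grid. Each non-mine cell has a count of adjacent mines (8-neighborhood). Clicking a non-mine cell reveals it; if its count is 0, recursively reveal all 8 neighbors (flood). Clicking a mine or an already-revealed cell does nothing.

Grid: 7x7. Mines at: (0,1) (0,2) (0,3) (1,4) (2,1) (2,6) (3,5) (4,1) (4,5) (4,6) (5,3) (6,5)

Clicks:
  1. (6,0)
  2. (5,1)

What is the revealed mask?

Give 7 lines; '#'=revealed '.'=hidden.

Click 1 (6,0) count=0: revealed 6 new [(5,0) (5,1) (5,2) (6,0) (6,1) (6,2)] -> total=6
Click 2 (5,1) count=1: revealed 0 new [(none)] -> total=6

Answer: .......
.......
.......
.......
.......
###....
###....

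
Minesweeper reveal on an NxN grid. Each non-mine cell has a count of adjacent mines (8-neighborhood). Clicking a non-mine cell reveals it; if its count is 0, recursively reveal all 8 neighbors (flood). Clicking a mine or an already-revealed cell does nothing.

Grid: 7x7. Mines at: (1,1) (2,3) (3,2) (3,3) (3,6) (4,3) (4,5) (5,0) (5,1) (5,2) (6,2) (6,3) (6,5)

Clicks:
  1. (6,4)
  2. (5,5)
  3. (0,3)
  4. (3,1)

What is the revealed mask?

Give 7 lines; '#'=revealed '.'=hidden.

Answer: ..#####
..#####
....###
.#.....
.......
.....#.
....#..

Derivation:
Click 1 (6,4) count=2: revealed 1 new [(6,4)] -> total=1
Click 2 (5,5) count=2: revealed 1 new [(5,5)] -> total=2
Click 3 (0,3) count=0: revealed 13 new [(0,2) (0,3) (0,4) (0,5) (0,6) (1,2) (1,3) (1,4) (1,5) (1,6) (2,4) (2,5) (2,6)] -> total=15
Click 4 (3,1) count=1: revealed 1 new [(3,1)] -> total=16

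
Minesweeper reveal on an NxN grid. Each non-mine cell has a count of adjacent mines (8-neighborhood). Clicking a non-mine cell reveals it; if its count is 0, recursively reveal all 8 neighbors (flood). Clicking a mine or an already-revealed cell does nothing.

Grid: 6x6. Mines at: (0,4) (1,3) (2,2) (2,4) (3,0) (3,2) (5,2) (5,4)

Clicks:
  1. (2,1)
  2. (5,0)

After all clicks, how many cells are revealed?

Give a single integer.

Click 1 (2,1) count=3: revealed 1 new [(2,1)] -> total=1
Click 2 (5,0) count=0: revealed 4 new [(4,0) (4,1) (5,0) (5,1)] -> total=5

Answer: 5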